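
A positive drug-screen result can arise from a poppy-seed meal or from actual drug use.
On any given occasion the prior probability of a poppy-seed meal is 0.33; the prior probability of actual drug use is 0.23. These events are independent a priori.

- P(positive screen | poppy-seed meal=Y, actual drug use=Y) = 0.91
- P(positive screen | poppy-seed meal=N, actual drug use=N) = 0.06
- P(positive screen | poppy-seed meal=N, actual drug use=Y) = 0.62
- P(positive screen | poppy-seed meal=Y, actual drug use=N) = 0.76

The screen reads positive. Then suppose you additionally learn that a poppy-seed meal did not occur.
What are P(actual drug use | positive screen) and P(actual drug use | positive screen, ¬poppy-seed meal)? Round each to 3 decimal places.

Enumerate the 4 (poppy-seed meal, actual drug use) configurations and weight by the priors:
  P(positive screen) = 0.06*0.67*0.77 + 0.62*0.67*0.23 + 0.76*0.33*0.77 + 0.91*0.33*0.23
        = 0.030954 + 0.095542 + 0.193116 + 0.069069 = 0.388681
Keeping only the actual drug use-present terms gives 0.164611, so
  P(actual drug use | positive screen) = 0.164611 / 0.388681 ≈ 0.424

With the extra evidence:
Numerator (weight on configurations with actual drug use): 0.62×0.23 = 0.142600
The normalizing constant is 0.06×0.77 + 0.62×0.23 = 0.188800
Posterior = 0.142600 / 0.188800 ≈ 0.755
With poppy-seed meal excluded, actual drug use must carry more of the explanatory weight for the positive screen.

P(actual drug use | positive screen) ≈ 0.424; P(actual drug use | positive screen, ¬poppy-seed meal) ≈ 0.755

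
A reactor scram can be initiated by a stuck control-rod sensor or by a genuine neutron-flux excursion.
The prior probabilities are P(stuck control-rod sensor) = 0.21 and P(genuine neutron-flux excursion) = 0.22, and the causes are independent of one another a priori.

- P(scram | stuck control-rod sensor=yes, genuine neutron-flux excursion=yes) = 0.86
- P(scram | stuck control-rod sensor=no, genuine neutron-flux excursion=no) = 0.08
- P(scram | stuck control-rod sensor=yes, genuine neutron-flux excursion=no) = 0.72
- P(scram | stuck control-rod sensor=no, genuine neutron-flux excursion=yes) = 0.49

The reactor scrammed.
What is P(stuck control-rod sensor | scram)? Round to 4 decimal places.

P(stuck control-rod sensor | scram) ≈ 0.5397

Sum P(scram|·) weighted by the priors over the 4 (stuck control-rod sensor, genuine neutron-flux excursion) configurations:
  P(scram) = 0.08·0.79·0.78 + 0.49·0.79·0.22 + 0.72·0.21·0.78 + 0.86·0.21·0.22
        = 0.049296 + 0.085162 + 0.117936 + 0.039732 = 0.292126
The terms with stuck control-rod sensor present sum to 0.157668, so
  P(stuck control-rod sensor | scram) = 0.157668 / 0.292126 ≈ 0.5397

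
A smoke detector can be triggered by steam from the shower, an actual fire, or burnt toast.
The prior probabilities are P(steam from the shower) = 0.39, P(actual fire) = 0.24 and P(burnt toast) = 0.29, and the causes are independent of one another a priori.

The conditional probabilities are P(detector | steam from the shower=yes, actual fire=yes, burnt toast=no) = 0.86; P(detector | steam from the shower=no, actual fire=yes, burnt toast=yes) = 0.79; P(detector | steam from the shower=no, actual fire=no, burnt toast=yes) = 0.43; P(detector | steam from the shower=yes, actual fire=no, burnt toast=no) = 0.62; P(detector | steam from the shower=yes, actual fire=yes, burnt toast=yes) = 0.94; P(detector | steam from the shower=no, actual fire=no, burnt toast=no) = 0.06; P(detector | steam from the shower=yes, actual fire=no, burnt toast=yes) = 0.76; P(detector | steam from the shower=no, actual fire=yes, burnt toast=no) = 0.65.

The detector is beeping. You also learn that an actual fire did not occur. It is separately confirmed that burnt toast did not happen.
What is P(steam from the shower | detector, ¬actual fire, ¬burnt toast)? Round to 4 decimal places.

P(steam from the shower | detector, ¬actual fire, ¬burnt toast) ≈ 0.8685

P(detector | ¬actual fire, ¬burnt toast) = 0.06*0.61 + 0.62*0.39 = 0.036600 + 0.241800 = 0.278400
Of this, 0.241800 comes from 0.62*0.39 (the steam from the shower=true cases).
P(steam from the shower | detector, ¬actual fire, ¬burnt toast) = 0.241800 / 0.278400 ≈ 0.8685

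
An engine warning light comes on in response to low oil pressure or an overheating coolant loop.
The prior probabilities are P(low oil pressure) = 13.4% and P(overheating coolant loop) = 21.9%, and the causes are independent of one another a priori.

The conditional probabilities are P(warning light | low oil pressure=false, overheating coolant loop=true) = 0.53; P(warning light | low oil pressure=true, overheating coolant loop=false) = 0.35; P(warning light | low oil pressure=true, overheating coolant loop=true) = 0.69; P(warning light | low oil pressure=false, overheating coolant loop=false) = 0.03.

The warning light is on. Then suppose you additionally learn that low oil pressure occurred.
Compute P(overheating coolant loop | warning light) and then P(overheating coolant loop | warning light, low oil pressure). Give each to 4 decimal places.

Sum P(warning light|·) weighted by the priors over the 4 (low oil pressure, overheating coolant loop) configurations:
  P(warning light) = 0.03×0.866×0.781 + 0.53×0.866×0.219 + 0.35×0.134×0.781 + 0.69×0.134×0.219
        = 0.020290 + 0.100517 + 0.036629 + 0.020249 = 0.177685
Keeping only the overheating coolant loop-present terms gives 0.120766, so
  P(overheating coolant loop | warning light) = 0.120766 / 0.177685 ≈ 0.6797

With the extra evidence:
P(warning light | low oil pressure) = 0.35·0.781 + 0.69·0.219 = 0.273350 + 0.151110 = 0.424460
Restricting to configurations with overheating coolant loop present: 0.69·0.219 = 0.151110.
P(overheating coolant loop | warning light, low oil pressure) = 0.151110 / 0.424460 ≈ 0.3560

P(overheating coolant loop | warning light) ≈ 0.6797; P(overheating coolant loop | warning light, low oil pressure) ≈ 0.3560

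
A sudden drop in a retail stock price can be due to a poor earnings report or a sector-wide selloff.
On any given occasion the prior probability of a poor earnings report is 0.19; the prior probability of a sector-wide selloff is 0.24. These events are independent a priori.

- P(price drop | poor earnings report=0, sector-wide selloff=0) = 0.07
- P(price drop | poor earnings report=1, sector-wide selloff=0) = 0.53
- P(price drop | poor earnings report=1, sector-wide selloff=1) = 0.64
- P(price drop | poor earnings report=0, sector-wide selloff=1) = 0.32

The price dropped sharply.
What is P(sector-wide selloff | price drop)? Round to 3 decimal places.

P(sector-wide selloff | price drop) ≈ 0.433

Weight on sector-wide selloff=true, given the evidence: 0.062208 + 0.029184 = 0.091392
Denominator P(price drop): 0.07×0.81×0.76 + 0.32×0.81×0.24 + 0.53×0.19×0.76 + 0.64×0.19×0.24 = 0.211016
Posterior = 0.091392 / 0.211016 ≈ 0.433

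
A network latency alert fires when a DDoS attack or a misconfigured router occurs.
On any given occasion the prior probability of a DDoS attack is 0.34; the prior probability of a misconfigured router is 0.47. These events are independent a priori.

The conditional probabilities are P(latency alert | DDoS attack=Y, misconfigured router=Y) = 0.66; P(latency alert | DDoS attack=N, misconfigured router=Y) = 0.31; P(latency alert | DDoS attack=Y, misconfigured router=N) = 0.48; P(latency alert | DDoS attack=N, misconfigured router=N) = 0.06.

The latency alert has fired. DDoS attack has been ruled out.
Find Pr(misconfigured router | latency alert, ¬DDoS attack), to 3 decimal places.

Pr(misconfigured router | latency alert, ¬DDoS attack) ≈ 0.821

Enumerate both values of misconfigured router and weight by the priors:
  P(latency alert | ¬DDoS attack) = 0.06*0.53 + 0.31*0.47
        = 0.031800 + 0.145700 = 0.177500
The terms with misconfigured router present sum to 0.145700, so
  P(misconfigured router | latency alert, ¬DDoS attack) = 0.145700 / 0.177500 ≈ 0.821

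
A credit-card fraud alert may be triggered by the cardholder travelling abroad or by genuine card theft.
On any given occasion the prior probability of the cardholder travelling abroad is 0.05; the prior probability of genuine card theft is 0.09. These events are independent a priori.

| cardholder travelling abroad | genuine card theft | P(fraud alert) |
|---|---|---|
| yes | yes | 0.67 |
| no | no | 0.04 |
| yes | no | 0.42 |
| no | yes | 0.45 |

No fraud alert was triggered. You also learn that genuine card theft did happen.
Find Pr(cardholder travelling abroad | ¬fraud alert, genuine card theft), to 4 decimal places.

Pr(cardholder travelling abroad | ¬fraud alert, genuine card theft) ≈ 0.0306

Weight on cardholder travelling abroad=true, given the evidence: 0.33*0.05 = 0.016500
The normalizing constant is 0.55*0.95 + 0.33*0.05 = 0.539000
P(cardholder travelling abroad | ¬fraud alert, genuine card theft) = 0.016500/0.539000 ≈ 0.0306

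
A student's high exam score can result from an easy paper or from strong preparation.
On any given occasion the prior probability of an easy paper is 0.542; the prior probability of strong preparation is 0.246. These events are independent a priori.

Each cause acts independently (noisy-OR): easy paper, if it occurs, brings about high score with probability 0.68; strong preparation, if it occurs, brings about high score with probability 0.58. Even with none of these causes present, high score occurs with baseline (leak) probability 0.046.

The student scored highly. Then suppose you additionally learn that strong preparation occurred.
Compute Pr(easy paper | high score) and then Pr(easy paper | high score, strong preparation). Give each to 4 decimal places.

Under noisy-OR, P(high score | causes) = 1 − (1−0.046)·∏(1−qᵢ) over the active causes.
P(high score) = 0.046×0.458×0.754 + 0.59932×0.458×0.246 + 0.69472×0.542×0.754 + 0.871782×0.542×0.246 = 0.015885 + 0.067524 + 0.283910 + 0.116236 = 0.483555
Restricting to configurations with easy paper present: 0.283910 + 0.116236 = 0.400146.
So P(easy paper | high score) = 0.400146/0.483555 ≈ 0.8275.

Now also conditioning on strong preparation=true:
P(high score | strong preparation) = 0.59932*0.458 + 0.871782*0.542 = 0.274489 + 0.472506 = 0.746995
Of this, 0.472506 comes from 0.871782*0.542 (the easy paper=true cases).
Hence the posterior is 0.472506/0.746995 ≈ 0.6325.
Conditioning on strong preparation lowers the posterior on easy paper: the classic explaining-away effect in a common-effect structure.

Pr(easy paper | high score) ≈ 0.8275; Pr(easy paper | high score, strong preparation) ≈ 0.6325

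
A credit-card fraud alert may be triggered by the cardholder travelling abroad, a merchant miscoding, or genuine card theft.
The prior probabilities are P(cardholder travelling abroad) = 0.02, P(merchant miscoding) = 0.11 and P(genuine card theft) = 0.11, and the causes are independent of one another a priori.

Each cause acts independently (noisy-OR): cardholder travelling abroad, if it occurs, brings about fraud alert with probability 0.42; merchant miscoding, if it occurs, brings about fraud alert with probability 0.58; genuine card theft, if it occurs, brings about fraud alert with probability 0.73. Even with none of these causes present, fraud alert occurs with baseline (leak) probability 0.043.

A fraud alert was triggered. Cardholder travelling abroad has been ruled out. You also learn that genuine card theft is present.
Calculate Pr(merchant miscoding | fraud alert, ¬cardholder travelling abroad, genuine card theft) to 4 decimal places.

Pr(merchant miscoding | fraud alert, ¬cardholder travelling abroad, genuine card theft) ≈ 0.1294

Under noisy-OR, P(fraud alert | causes) = 1 − (1−0.043)·∏(1−qᵢ) over the active causes.
For the numerator, keep only merchant miscoding=true terms: 0.891476·0.11 = 0.098062
Normalizer over all consistent configurations: 0.74161·0.89 + 0.891476·0.11 = 0.758095
P(merchant miscoding | fraud alert, ¬cardholder travelling abroad, genuine card theft) = 0.098062/0.758095 ≈ 0.1294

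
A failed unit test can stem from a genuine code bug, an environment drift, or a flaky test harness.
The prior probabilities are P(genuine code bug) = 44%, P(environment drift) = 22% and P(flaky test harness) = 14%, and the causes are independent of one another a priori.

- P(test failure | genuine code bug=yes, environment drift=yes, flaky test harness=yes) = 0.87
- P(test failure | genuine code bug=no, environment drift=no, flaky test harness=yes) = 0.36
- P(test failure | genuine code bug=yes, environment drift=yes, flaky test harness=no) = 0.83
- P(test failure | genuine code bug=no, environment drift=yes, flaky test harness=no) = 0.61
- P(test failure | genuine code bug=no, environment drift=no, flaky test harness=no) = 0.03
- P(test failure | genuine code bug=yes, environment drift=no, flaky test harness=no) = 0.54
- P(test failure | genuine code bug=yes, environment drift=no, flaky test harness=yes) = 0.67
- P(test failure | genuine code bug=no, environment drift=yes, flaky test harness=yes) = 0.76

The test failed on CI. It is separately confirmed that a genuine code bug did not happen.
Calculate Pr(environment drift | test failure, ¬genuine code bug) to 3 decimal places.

Numerator (weight on configurations with environment drift): 0.115412 + 0.023408 = 0.138820
Denominator P(test failure | ¬genuine code bug): 0.03·0.78·0.86 + 0.36·0.78·0.14 + 0.61·0.22·0.86 + 0.76·0.22·0.14 = 0.198256
Posterior = 0.138820 / 0.198256 ≈ 0.700

Pr(environment drift | test failure, ¬genuine code bug) ≈ 0.700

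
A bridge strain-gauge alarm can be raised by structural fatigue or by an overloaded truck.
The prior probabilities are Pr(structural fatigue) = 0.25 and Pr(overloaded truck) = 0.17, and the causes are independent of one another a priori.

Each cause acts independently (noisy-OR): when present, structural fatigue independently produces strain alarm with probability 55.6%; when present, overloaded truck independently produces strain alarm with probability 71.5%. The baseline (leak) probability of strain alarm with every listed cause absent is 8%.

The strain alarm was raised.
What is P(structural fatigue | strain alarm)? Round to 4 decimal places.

P(structural fatigue | strain alarm) ≈ 0.5270

Under noisy-OR, P(strain alarm | causes) = 1 − (1−0.08)·∏(1−qᵢ) over the active causes.
By total probability over the 4 (structural fatigue, overloaded truck) configurations:
  P(strain alarm) = 0.08*0.75*0.83 + 0.7378*0.75*0.17 + 0.59152*0.25*0.83 + 0.883583*0.25*0.17
        = 0.049800 + 0.094070 + 0.122740 + 0.037552 = 0.304162
The terms with structural fatigue present sum to 0.160292, so
  P(structural fatigue | strain alarm) = 0.160292 / 0.304162 ≈ 0.5270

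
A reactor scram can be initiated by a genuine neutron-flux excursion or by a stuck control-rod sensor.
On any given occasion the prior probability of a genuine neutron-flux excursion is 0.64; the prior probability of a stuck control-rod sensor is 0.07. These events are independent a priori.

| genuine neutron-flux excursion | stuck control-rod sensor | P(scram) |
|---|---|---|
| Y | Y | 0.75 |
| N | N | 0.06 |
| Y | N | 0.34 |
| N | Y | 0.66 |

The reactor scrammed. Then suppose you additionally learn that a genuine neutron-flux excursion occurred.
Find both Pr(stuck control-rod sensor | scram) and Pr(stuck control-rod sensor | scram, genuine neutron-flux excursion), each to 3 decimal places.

Pr(stuck control-rod sensor | scram) ≈ 0.184; Pr(stuck control-rod sensor | scram, genuine neutron-flux excursion) ≈ 0.142

Enumerate the 4 (genuine neutron-flux excursion, stuck control-rod sensor) configurations and weight by the priors:
  P(scram) = 0.06×0.36×0.93 + 0.66×0.36×0.07 + 0.34×0.64×0.93 + 0.75×0.64×0.07
        = 0.020088 + 0.016632 + 0.202368 + 0.033600 = 0.272688
The terms with stuck control-rod sensor present sum to 0.050232, so
  P(stuck control-rod sensor | scram) = 0.050232 / 0.272688 ≈ 0.184

With the extra evidence:
For the numerator, keep only stuck control-rod sensor=true terms: 0.75*0.07 = 0.052500
Normalizer over all consistent configurations: 0.34*0.93 + 0.75*0.07 = 0.368700
Posterior = 0.052500 / 0.368700 ≈ 0.142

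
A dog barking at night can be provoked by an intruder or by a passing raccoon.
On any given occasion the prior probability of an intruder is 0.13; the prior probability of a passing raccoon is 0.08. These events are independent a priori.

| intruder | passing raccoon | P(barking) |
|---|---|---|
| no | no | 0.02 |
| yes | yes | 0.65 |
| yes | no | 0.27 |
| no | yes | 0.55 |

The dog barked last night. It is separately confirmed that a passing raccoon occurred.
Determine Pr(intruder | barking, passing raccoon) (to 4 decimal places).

Pr(intruder | barking, passing raccoon) ≈ 0.1501

Numerator (weight on configurations with intruder): 0.65×0.13 = 0.084500
Denominator P(barking | passing raccoon): 0.55×0.87 + 0.65×0.13 = 0.563000
P(intruder | barking, passing raccoon) = 0.084500/0.563000 ≈ 0.1501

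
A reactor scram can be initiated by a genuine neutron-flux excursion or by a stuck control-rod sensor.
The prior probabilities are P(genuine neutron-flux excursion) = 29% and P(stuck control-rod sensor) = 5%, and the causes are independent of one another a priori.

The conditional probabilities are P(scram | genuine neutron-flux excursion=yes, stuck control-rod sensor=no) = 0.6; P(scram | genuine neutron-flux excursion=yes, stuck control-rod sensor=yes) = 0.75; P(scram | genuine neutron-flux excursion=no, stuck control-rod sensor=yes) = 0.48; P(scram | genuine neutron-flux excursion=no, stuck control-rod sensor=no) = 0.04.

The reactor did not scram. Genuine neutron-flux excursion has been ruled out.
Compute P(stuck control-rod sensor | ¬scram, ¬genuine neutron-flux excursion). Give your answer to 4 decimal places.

P(stuck control-rod sensor | ¬scram, ¬genuine neutron-flux excursion) ≈ 0.0277

P(¬scram | ¬genuine neutron-flux excursion) = 0.96·0.95 + 0.52·0.05 = 0.912000 + 0.026000 = 0.938000
Of this, 0.026000 comes from 0.52·0.05 (the stuck control-rod sensor=true cases).
P(stuck control-rod sensor | ¬scram, ¬genuine neutron-flux excursion) = 0.026000 / 0.938000 ≈ 0.0277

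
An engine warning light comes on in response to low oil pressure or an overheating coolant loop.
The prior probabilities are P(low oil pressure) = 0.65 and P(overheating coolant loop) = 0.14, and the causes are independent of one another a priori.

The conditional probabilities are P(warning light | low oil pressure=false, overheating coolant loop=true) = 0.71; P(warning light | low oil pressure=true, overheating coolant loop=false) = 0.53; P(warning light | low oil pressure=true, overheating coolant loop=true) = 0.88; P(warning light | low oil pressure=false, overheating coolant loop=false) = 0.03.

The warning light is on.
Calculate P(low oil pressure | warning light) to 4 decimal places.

P(low oil pressure | warning light) ≈ 0.8957

Numerator (weight on configurations with low oil pressure): 0.296270 + 0.080080 = 0.376350
Denominator P(warning light): 0.03·0.35·0.86 + 0.71·0.35·0.14 + 0.53·0.65·0.86 + 0.88·0.65·0.14 = 0.420170
Posterior = 0.376350 / 0.420170 ≈ 0.8957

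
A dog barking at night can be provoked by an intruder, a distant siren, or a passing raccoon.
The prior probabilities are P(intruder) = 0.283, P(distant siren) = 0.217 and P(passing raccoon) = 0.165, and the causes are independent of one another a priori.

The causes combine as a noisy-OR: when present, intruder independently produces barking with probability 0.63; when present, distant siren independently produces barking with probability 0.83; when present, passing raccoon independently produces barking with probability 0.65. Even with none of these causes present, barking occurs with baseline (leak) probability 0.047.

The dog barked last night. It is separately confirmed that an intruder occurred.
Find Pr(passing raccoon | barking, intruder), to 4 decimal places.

Under noisy-OR, P(barking | causes) = 1 − (1−0.047)·∏(1−qᵢ) over the active causes.
Weight on passing raccoon=true, given the evidence: 0.113251 + 0.035054 = 0.148305
Normalizer over all consistent configurations: 0.64739×0.783×0.835 + 0.876587×0.783×0.165 + 0.940056×0.217×0.835 + 0.97902×0.217×0.165 = 0.741905
P(passing raccoon | barking, intruder) = 0.148305/0.741905 ≈ 0.1999

Pr(passing raccoon | barking, intruder) ≈ 0.1999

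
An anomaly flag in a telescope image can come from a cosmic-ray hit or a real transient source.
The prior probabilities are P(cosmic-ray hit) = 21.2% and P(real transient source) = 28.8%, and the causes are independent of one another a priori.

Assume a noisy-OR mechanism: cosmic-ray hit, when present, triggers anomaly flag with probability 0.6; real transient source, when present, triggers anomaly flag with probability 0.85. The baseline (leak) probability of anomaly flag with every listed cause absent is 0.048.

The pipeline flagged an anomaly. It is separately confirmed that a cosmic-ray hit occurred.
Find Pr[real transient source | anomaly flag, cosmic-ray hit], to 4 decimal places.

Pr[real transient source | anomaly flag, cosmic-ray hit] ≈ 0.3812

Under noisy-OR, P(anomaly flag | causes) = 1 − (1−0.048)·∏(1−qᵢ) over the active causes.
P(anomaly flag | cosmic-ray hit) = 0.6192·0.712 + 0.94288·0.288 = 0.440870 + 0.271549 = 0.712419
The real transient source-present share is 0.94288·0.288 = 0.271549.
Hence the posterior is 0.271549/0.712419 ≈ 0.3812.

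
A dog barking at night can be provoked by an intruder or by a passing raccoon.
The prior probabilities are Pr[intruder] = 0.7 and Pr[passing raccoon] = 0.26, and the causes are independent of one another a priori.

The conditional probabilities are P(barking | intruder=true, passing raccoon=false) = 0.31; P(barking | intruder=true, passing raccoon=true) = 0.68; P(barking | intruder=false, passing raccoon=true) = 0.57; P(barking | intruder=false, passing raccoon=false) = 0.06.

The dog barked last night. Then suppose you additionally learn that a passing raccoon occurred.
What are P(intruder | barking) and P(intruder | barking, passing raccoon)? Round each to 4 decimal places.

Enumerate the 4 (intruder, passing raccoon) configurations and weight by the priors:
  P(barking) = 0.06·0.3·0.74 + 0.57·0.3·0.26 + 0.31·0.7·0.74 + 0.68·0.7·0.26
        = 0.013320 + 0.044460 + 0.160580 + 0.123760 = 0.342120
Keeping only the intruder-present terms gives 0.284340, so
  P(intruder | barking) = 0.284340 / 0.342120 ≈ 0.8311

With the extra evidence:
P(barking | passing raccoon) = 0.57*0.3 + 0.68*0.7 = 0.171000 + 0.476000 = 0.647000
Restricting to configurations with intruder present: 0.68*0.7 = 0.476000.
P(intruder | barking, passing raccoon) = 0.476000 / 0.647000 ≈ 0.7357
— passing raccoon explains away the evidence for intruder.

P(intruder | barking) ≈ 0.8311; P(intruder | barking, passing raccoon) ≈ 0.7357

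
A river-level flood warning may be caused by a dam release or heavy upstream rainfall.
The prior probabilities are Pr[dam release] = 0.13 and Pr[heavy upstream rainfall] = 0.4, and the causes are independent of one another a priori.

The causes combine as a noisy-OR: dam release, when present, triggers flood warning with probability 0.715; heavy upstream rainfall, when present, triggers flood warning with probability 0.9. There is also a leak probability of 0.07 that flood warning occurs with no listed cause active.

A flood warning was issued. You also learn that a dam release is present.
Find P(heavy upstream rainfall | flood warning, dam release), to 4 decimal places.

P(heavy upstream rainfall | flood warning, dam release) ≈ 0.4689

Under noisy-OR, P(flood warning | causes) = 1 − (1−0.07)·∏(1−qᵢ) over the active causes.
Sum P(flood warning|·) weighted by the priors over both values of heavy upstream rainfall:
  P(flood warning | dam release) = 0.73495·0.6 + 0.973495·0.4
        = 0.440970 + 0.389398 = 0.830368
Configurations with heavy upstream rainfall contribute 0.389398, so
  P(heavy upstream rainfall | flood warning, dam release) = 0.389398 / 0.830368 ≈ 0.4689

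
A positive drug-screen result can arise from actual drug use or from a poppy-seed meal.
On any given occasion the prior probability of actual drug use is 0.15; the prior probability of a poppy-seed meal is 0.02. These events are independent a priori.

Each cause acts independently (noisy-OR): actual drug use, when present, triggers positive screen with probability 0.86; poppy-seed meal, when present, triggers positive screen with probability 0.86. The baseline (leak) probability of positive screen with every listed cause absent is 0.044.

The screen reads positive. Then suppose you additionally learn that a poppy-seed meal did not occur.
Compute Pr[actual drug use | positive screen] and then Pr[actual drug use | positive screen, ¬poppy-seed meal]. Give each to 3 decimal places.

Under noisy-OR, P(positive screen | causes) = 1 − (1−0.044)·∏(1−qᵢ) over the active causes.
Weight on actual drug use=true, given the evidence: 0.127326 + 0.002944 = 0.130270
The normalizing constant is 0.044*0.85*0.98 + 0.86616*0.85*0.02 + 0.86616*0.15*0.98 + 0.981262*0.15*0.02 = 0.181647
P(actual drug use | positive screen) = 0.130270/0.181647 ≈ 0.717

Now condition on the additional information:
Weight on actual drug use=true, given the evidence: 0.86616·0.15 = 0.129924
The normalizing constant is 0.044·0.85 + 0.86616·0.15 = 0.167324
Posterior = 0.129924 / 0.167324 ≈ 0.776

Pr[actual drug use | positive screen] ≈ 0.717; Pr[actual drug use | positive screen, ¬poppy-seed meal] ≈ 0.776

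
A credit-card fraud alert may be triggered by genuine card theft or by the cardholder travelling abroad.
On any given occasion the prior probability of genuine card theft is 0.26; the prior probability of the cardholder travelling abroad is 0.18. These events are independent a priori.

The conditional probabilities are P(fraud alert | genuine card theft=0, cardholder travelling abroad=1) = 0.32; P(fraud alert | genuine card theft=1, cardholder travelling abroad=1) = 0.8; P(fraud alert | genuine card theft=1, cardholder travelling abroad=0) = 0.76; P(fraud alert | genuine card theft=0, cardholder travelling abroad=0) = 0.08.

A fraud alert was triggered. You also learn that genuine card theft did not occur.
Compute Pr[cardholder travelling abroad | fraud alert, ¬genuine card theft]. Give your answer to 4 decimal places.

Pr[cardholder travelling abroad | fraud alert, ¬genuine card theft] ≈ 0.4675

Enumerate both values of cardholder travelling abroad and weight by the priors:
  P(fraud alert | ¬genuine card theft) = 0.08×0.82 + 0.32×0.18
        = 0.065600 + 0.057600 = 0.123200
Configurations with cardholder travelling abroad contribute 0.057600, so
  P(cardholder travelling abroad | fraud alert, ¬genuine card theft) = 0.057600 / 0.123200 ≈ 0.4675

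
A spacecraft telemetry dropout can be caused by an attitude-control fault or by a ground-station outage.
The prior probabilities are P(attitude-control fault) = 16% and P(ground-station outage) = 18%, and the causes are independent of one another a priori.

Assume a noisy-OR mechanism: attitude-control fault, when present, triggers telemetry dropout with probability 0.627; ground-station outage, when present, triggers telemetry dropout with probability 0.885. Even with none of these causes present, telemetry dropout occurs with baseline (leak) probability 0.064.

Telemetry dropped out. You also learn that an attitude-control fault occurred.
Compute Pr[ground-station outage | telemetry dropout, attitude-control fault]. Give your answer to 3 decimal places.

Under noisy-OR, P(telemetry dropout | causes) = 1 − (1−0.064)·∏(1−qᵢ) over the active causes.
P(telemetry dropout | attitude-control fault) = 0.650872×0.82 + 0.95985×0.18 = 0.533715 + 0.172773 = 0.706488
Of this, 0.172773 comes from 0.95985×0.18 (the ground-station outage=true cases).
So P(ground-station outage | telemetry dropout, attitude-control fault) = 0.172773/0.706488 ≈ 0.245.

Pr[ground-station outage | telemetry dropout, attitude-control fault] ≈ 0.245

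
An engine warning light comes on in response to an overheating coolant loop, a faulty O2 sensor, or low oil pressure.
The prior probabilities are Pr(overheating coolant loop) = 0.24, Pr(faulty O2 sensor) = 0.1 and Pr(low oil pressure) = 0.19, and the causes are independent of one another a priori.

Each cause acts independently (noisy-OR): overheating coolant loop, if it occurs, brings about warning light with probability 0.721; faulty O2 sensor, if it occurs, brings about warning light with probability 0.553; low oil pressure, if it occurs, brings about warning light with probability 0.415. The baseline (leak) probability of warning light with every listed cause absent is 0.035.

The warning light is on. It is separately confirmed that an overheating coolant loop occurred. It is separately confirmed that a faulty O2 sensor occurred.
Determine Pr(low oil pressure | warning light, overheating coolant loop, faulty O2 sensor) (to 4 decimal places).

Under noisy-OR, P(warning light | causes) = 1 − (1−0.035)·∏(1−qᵢ) over the active causes.
For the numerator, keep only low oil pressure=true terms: 0.929596*0.19 = 0.176623
Denominator P(warning light | overheating coolant loop, faulty O2 sensor): 0.879652*0.81 + 0.929596*0.19 = 0.889141
P(low oil pressure | warning light, overheating coolant loop, faulty O2 sensor) = 0.176623/0.889141 ≈ 0.1986

Pr(low oil pressure | warning light, overheating coolant loop, faulty O2 sensor) ≈ 0.1986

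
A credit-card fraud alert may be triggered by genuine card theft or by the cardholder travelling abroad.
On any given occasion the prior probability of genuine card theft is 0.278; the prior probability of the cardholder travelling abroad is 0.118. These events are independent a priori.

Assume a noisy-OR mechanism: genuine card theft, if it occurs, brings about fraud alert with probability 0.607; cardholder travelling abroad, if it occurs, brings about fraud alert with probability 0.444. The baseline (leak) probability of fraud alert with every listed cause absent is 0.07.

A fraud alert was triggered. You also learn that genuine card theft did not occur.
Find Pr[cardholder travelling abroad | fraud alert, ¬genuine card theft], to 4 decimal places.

Under noisy-OR, P(fraud alert | causes) = 1 − (1−0.07)·∏(1−qᵢ) over the active causes.
Sum P(fraud alert|·) weighted by the priors over both values of cardholder travelling abroad:
  P(fraud alert | ¬genuine card theft) = 0.07*0.882 + 0.48292*0.118
        = 0.061740 + 0.056985 = 0.118725
The terms with cardholder travelling abroad present sum to 0.056985, so
  P(cardholder travelling abroad | fraud alert, ¬genuine card theft) = 0.056985 / 0.118725 ≈ 0.4800

Pr[cardholder travelling abroad | fraud alert, ¬genuine card theft] ≈ 0.4800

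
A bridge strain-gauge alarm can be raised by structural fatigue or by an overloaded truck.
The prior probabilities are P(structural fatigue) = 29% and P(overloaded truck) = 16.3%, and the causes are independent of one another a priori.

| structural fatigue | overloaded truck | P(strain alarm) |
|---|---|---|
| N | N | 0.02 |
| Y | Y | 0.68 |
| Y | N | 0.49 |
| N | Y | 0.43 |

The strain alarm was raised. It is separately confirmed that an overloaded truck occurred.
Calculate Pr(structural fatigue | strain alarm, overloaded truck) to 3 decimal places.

Pr(structural fatigue | strain alarm, overloaded truck) ≈ 0.392

P(strain alarm | overloaded truck) = 0.43*0.71 + 0.68*0.29 = 0.305300 + 0.197200 = 0.502500
The structural fatigue-present share is 0.68*0.29 = 0.197200.
So P(structural fatigue | strain alarm, overloaded truck) = 0.197200/0.502500 ≈ 0.392.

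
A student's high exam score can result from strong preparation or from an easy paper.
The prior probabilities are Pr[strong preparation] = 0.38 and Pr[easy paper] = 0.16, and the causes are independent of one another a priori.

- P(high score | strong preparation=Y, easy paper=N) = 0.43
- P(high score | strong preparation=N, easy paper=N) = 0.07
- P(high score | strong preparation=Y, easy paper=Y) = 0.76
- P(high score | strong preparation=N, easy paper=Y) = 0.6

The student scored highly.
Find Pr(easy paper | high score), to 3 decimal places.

Weight on easy paper=true, given the evidence: 0.059520 + 0.046208 = 0.105728
The normalizing constant is 0.07×0.62×0.84 + 0.6×0.62×0.16 + 0.43×0.38×0.84 + 0.76×0.38×0.16 = 0.279440
Posterior = 0.105728 / 0.279440 ≈ 0.378

Pr(easy paper | high score) ≈ 0.378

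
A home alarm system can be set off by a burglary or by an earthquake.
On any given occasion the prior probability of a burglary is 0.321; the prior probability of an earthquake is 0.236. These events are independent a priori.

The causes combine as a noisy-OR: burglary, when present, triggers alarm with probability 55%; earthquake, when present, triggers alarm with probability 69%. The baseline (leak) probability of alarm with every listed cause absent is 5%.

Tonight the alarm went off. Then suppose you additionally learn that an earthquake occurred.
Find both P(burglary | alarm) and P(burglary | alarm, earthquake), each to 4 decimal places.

P(burglary | alarm) ≈ 0.5973; P(burglary | alarm, earthquake) ≈ 0.3676

Under noisy-OR, P(alarm | causes) = 1 − (1−0.05)·∏(1−qᵢ) over the active causes.
Weight on burglary=true, given the evidence: 0.140402 + 0.065716 = 0.206118
Denominator P(alarm): 0.05×0.679×0.764 + 0.7055×0.679×0.236 + 0.5725×0.321×0.764 + 0.867475×0.321×0.236 = 0.345108
Posterior = 0.206118 / 0.345108 ≈ 0.5973

Now also conditioning on earthquake=true:
Enumerate both values of burglary and weight by the priors:
  P(alarm | earthquake) = 0.7055·0.679 + 0.867475·0.321
        = 0.479035 + 0.278459 = 0.757494
Configurations with burglary contribute 0.278459, so
  P(burglary | alarm, earthquake) = 0.278459 / 0.757494 ≈ 0.3676
This is intercausal reasoning (explaining away): once earthquake accounts for the alarm, burglary becomes less likely.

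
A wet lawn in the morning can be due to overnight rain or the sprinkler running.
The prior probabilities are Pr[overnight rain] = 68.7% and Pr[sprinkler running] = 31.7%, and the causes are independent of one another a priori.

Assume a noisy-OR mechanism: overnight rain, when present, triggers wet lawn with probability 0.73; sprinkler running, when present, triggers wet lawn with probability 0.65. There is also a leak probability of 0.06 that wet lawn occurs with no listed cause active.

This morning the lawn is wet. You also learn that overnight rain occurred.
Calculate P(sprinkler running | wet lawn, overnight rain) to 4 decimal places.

Under noisy-OR, P(wet lawn | causes) = 1 − (1−0.06)·∏(1−qᵢ) over the active causes.
Numerator (weight on configurations with sprinkler running): 0.91117·0.317 = 0.288841
Denominator P(wet lawn | overnight rain): 0.7462·0.683 + 0.91117·0.317 = 0.798496
Posterior = 0.288841 / 0.798496 ≈ 0.3617

P(sprinkler running | wet lawn, overnight rain) ≈ 0.3617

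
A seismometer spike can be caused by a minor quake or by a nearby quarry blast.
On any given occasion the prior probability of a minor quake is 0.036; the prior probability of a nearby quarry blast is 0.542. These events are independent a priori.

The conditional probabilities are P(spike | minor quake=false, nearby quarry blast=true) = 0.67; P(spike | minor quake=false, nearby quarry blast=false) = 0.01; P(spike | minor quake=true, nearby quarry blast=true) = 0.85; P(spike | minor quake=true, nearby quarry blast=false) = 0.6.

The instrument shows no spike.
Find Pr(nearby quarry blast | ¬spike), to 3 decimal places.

Weight on nearby quarry blast=true, given the evidence: 0.172421 + 0.002927 = 0.175348
The normalizing constant is 0.99*0.964*0.458 + 0.33*0.964*0.542 + 0.4*0.036*0.458 + 0.15*0.036*0.542 = 0.619040
Posterior = 0.175348 / 0.619040 ≈ 0.283

Pr(nearby quarry blast | ¬spike) ≈ 0.283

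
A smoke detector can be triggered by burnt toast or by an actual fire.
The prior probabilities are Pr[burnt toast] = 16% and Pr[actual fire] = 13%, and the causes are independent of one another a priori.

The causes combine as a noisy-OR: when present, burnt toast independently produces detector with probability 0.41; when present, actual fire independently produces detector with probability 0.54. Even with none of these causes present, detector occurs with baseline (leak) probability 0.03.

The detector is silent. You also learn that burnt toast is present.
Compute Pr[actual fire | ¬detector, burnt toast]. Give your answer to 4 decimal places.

Under noisy-OR, P(detector | causes) = 1 − (1−0.03)·∏(1−qᵢ) over the active causes.
By total probability over both values of actual fire:
  P(¬detector | burnt toast) = 0.5723×0.87 + 0.263258×0.13
        = 0.497901 + 0.034224 = 0.532125
The terms with actual fire present sum to 0.034224, so
  P(actual fire | ¬detector, burnt toast) = 0.034224 / 0.532125 ≈ 0.0643

Pr[actual fire | ¬detector, burnt toast] ≈ 0.0643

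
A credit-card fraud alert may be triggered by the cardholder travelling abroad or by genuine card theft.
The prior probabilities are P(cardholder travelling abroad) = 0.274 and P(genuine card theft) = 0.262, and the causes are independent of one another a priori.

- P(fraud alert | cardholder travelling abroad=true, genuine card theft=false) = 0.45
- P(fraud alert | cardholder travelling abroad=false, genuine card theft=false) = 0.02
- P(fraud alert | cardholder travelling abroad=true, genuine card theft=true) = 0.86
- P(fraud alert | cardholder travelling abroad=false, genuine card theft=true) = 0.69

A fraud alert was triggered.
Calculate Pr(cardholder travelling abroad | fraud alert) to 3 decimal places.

Pr(cardholder travelling abroad | fraud alert) ≈ 0.518

Sum P(fraud alert|·) weighted by the priors over the 4 (cardholder travelling abroad, genuine card theft) configurations:
  P(fraud alert) = 0.02*0.726*0.738 + 0.69*0.726*0.262 + 0.45*0.274*0.738 + 0.86*0.274*0.262
        = 0.010716 + 0.131246 + 0.090995 + 0.061738 = 0.294695
Keeping only the cardholder travelling abroad-present terms gives 0.152733, so
  P(cardholder travelling abroad | fraud alert) = 0.152733 / 0.294695 ≈ 0.518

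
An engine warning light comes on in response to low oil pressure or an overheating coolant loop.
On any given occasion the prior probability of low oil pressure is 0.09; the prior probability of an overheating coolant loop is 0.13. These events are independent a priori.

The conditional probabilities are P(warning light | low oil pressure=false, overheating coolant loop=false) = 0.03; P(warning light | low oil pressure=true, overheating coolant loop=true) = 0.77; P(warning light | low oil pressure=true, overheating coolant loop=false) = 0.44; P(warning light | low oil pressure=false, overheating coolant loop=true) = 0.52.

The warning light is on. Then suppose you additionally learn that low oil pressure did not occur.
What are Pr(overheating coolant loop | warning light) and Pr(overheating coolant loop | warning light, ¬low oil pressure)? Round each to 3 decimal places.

P(warning light) = 0.03·0.91·0.87 + 0.52·0.91·0.13 + 0.44·0.09·0.87 + 0.77·0.09·0.13 = 0.023751 + 0.061516 + 0.034452 + 0.009009 = 0.128728
Of this, 0.070525 comes from 0.061516 + 0.009009 (the overheating coolant loop=true cases).
P(overheating coolant loop | warning light) = 0.070525 / 0.128728 ≈ 0.548

With the extra evidence:
P(warning light | ¬low oil pressure) = 0.03×0.87 + 0.52×0.13 = 0.026100 + 0.067600 = 0.093700
Of this, 0.067600 comes from 0.52×0.13 (the overheating coolant loop=true cases).
So P(overheating coolant loop | warning light, ¬low oil pressure) = 0.067600/0.093700 ≈ 0.721.
With low oil pressure excluded, overheating coolant loop must carry more of the explanatory weight for the warning light.

Pr(overheating coolant loop | warning light) ≈ 0.548; Pr(overheating coolant loop | warning light, ¬low oil pressure) ≈ 0.721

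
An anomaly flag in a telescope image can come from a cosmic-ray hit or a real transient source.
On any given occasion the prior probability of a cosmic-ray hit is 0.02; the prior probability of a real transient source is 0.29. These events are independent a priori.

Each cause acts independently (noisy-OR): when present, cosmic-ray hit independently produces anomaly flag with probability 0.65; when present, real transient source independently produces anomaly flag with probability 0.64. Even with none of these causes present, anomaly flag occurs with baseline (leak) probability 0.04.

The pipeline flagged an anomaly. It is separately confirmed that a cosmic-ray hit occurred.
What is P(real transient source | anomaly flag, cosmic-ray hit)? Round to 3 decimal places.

P(real transient source | anomaly flag, cosmic-ray hit) ≈ 0.351

Under noisy-OR, P(anomaly flag | causes) = 1 − (1−0.04)·∏(1−qᵢ) over the active causes.
Sum P(anomaly flag|·) weighted by the priors over both values of real transient source:
  P(anomaly flag | cosmic-ray hit) = 0.664·0.71 + 0.87904·0.29
        = 0.471440 + 0.254922 = 0.726362
The terms with real transient source present sum to 0.254922, so
  P(real transient source | anomaly flag, cosmic-ray hit) = 0.254922 / 0.726362 ≈ 0.351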